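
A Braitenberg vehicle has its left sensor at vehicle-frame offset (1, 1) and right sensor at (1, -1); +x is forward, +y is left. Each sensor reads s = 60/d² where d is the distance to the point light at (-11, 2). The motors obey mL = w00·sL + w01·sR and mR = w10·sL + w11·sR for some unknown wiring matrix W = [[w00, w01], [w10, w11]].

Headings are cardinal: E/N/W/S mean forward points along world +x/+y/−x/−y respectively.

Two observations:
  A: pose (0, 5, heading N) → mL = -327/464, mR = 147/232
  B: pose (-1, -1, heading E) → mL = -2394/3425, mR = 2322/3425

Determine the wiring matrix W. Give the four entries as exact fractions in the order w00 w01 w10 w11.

-1 -1/2 1/2 1

obs A: pose=(0,5,N) → sL=15/29, sR=3/8, mL=-327/464, mR=147/232
obs B: pose=(-1,-1,E) → sL=12/25, sR=60/137, mL=-2394/3425, mR=2322/3425
sensor matrix S = [[15/29, 3/8], [12/25, 60/137]]; det S = 9243/198650
solve [mL_A; mL_B] = S·[w00; w01] and [mR_A; mR_B] = S·[w10; w11]:
  w00 = -1, w01 = -1/2, w10 = 1/2, w11 = 1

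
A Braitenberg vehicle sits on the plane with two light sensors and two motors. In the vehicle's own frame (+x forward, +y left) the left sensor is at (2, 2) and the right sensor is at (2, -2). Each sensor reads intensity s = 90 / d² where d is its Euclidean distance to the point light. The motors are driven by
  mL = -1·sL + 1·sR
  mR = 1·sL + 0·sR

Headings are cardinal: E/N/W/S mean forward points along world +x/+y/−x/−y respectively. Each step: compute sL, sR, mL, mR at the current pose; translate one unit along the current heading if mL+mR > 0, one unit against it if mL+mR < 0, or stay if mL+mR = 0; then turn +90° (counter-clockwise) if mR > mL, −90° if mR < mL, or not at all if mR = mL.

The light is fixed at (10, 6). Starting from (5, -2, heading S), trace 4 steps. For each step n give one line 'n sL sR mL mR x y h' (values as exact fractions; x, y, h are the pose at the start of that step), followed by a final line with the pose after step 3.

0 90/109 90/149 -3600/16241 90/109 5 -2 S
1 45/29 9/13 -324/377 45/29 5 -3 E
2 18/17 90/53 576/901 18/17 6 -3 N
3 45/68 5/4 10/17 45/68 6 -2 W
final 5 -2 S

n=0: pose=(5,-2,S); sL=90/109, sR=90/149; mL=-3600/16241, mR=90/109; mL+mR=90/149 → advance +1; mR−mL=17010/16241 → turn +1·90°
n=1: pose=(5,-3,E); sL=45/29, sR=9/13; mL=-324/377, mR=45/29; mL+mR=9/13 → advance +1; mR−mL=909/377 → turn +1·90°
n=2: pose=(6,-3,N); sL=18/17, sR=90/53; mL=576/901, mR=18/17; mL+mR=90/53 → advance +1; mR−mL=378/901 → turn +1·90°
n=3: pose=(6,-2,W); sL=45/68, sR=5/4; mL=10/17, mR=45/68; mL+mR=5/4 → advance +1; mR−mL=5/68 → turn +1·90°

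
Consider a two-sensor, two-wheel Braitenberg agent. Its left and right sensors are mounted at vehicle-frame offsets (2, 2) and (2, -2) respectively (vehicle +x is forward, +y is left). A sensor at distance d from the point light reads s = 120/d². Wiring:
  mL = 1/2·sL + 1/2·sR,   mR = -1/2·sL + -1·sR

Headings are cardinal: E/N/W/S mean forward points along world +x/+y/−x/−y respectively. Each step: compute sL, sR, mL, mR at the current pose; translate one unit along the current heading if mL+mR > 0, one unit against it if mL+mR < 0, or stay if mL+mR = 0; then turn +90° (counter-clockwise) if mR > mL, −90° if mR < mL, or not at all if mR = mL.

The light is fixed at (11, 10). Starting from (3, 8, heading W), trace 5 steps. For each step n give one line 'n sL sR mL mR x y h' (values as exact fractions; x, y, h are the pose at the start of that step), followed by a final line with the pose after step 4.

0 30/29 6/5 162/145 -249/145 3 8 W
1 40/27 24/5 424/135 -748/135 4 8 N
2 60/13 12/5 228/65 -306/65 4 7 E
3 120/61 24/25 2232/1525 -2964/1525 3 7 S
4 30/29 6/5 162/145 -249/145 3 8 W
final 4 8 N

n=0: pose=(3,8,W); sL=30/29, sR=6/5; mL=162/145, mR=-249/145; mL+mR=-3/5 → advance -1; mR−mL=-411/145 → turn -1·90°
n=1: pose=(4,8,N); sL=40/27, sR=24/5; mL=424/135, mR=-748/135; mL+mR=-12/5 → advance -1; mR−mL=-1172/135 → turn -1·90°
n=2: pose=(4,7,E); sL=60/13, sR=12/5; mL=228/65, mR=-306/65; mL+mR=-6/5 → advance -1; mR−mL=-534/65 → turn -1·90°
n=3: pose=(3,7,S); sL=120/61, sR=24/25; mL=2232/1525, mR=-2964/1525; mL+mR=-12/25 → advance -1; mR−mL=-5196/1525 → turn -1·90°
n=4: pose=(3,8,W); sL=30/29, sR=6/5; mL=162/145, mR=-249/145; mL+mR=-3/5 → advance -1; mR−mL=-411/145 → turn -1·90°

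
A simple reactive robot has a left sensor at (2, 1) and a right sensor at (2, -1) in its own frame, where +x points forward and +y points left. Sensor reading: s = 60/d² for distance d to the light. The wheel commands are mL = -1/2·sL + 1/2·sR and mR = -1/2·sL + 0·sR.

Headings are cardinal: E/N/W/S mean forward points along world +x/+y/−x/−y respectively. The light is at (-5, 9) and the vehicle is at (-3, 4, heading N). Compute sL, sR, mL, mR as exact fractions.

6 10/3 -4/3 -3

left sensor world pos  = (-4, 6); dL² = 10
right sensor world pos = (-2, 6); dR² = 18
sL = 60/10 = 6
sR = 60/18 = 10/3
mL = -1/2·sL + 1/2·sR = -4/3
mR = -1/2·sL + 0·sR = -3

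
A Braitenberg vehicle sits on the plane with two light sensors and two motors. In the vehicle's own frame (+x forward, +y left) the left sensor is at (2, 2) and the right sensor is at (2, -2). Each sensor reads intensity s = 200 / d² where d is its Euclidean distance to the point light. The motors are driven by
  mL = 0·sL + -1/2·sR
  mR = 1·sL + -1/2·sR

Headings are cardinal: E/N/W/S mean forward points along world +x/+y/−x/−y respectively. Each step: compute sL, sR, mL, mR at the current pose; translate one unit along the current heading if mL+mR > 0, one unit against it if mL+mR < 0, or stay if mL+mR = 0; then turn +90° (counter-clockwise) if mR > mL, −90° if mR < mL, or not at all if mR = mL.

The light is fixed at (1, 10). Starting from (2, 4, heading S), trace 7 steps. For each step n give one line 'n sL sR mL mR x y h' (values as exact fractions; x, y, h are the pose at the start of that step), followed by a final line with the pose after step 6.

n=0: pose=(2,4,S); sL=200/73, sR=40/13; mL=-20/13, mR=1140/949; mL+mR=-320/949 → advance -1; mR−mL=200/73 → turn +1·90°
n=1: pose=(2,5,E); sL=100/9, sR=100/29; mL=-50/29, mR=2450/261; mL+mR=2000/261 → advance +1; mR−mL=100/9 → turn +1·90°
n=2: pose=(3,5,N); sL=200/9, sR=8; mL=-4, mR=164/9; mL+mR=128/9 → advance +1; mR−mL=200/9 → turn +1·90°
n=3: pose=(3,6,W); sL=50/9, sR=50; mL=-25, mR=-175/9; mL+mR=-400/9 → advance -1; mR−mL=50/9 → turn +1·90°
n=4: pose=(4,6,S); sL=200/61, sR=200/37; mL=-100/37, mR=1300/2257; mL+mR=-4800/2257 → advance -1; mR−mL=200/61 → turn +1·90°
n=5: pose=(4,7,E); sL=100/13, sR=4; mL=-2, mR=74/13; mL+mR=48/13 → advance +1; mR−mL=100/13 → turn +1·90°
n=6: pose=(5,7,N); sL=40, sR=200/37; mL=-100/37, mR=1380/37; mL+mR=1280/37 → advance +1; mR−mL=40 → turn +1·90°

0 200/73 40/13 -20/13 1140/949 2 4 S
1 100/9 100/29 -50/29 2450/261 2 5 E
2 200/9 8 -4 164/9 3 5 N
3 50/9 50 -25 -175/9 3 6 W
4 200/61 200/37 -100/37 1300/2257 4 6 S
5 100/13 4 -2 74/13 4 7 E
6 40 200/37 -100/37 1380/37 5 7 N
final 5 8 W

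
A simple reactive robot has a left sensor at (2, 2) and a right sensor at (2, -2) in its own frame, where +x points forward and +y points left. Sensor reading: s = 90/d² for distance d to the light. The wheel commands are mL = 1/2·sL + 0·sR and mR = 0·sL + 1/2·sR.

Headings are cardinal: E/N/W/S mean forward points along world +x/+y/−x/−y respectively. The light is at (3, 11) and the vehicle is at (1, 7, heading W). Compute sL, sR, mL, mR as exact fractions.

left sensor world pos  = (-1, 5); dL² = 52
right sensor world pos = (-1, 9); dR² = 20
sL = 90/52 = 45/26
sR = 90/20 = 9/2
mL = 1/2·sL + 0·sR = 45/52
mR = 0·sL + 1/2·sR = 9/4

45/26 9/2 45/52 9/4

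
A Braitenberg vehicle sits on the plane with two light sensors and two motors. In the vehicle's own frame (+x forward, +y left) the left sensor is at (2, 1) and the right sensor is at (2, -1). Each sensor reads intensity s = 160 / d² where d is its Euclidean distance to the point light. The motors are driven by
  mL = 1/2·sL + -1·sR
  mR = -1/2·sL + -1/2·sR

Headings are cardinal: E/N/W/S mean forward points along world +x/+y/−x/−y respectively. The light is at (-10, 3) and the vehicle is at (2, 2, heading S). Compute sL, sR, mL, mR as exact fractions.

left sensor world pos  = (3, 0); dL² = 178
right sensor world pos = (1, 0); dR² = 130
sL = 160/178 = 80/89
sR = 160/130 = 16/13
mL = 1/2·sL + -1·sR = -904/1157
mR = -1/2·sL + -1/2·sR = -1232/1157

80/89 16/13 -904/1157 -1232/1157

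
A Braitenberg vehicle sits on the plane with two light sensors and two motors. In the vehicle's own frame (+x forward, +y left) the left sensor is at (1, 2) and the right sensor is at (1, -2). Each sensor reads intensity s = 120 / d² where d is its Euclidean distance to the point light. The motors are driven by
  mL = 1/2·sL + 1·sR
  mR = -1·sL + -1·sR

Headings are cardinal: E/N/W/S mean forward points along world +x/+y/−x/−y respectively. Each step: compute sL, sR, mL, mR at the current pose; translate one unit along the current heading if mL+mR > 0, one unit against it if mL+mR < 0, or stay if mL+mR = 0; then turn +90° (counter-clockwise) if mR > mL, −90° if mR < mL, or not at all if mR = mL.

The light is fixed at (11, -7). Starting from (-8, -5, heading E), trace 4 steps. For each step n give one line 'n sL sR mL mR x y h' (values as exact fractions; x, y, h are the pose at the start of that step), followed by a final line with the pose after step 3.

0 6/17 10/27 251/459 -332/459 -8 -5 E
1 24/65 24/97 2724/6305 -3888/6305 -9 -5 S
2 60/221 60/233 20250/51493 -27240/51493 -9 -4 W
3 120/457 24/61 14628/27877 -18288/27877 -8 -4 N
final -8 -5 E

n=0: pose=(-8,-5,E); sL=6/17, sR=10/27; mL=251/459, mR=-332/459; mL+mR=-3/17 → advance -1; mR−mL=-583/459 → turn -1·90°
n=1: pose=(-9,-5,S); sL=24/65, sR=24/97; mL=2724/6305, mR=-3888/6305; mL+mR=-12/65 → advance -1; mR−mL=-6612/6305 → turn -1·90°
n=2: pose=(-9,-4,W); sL=60/221, sR=60/233; mL=20250/51493, mR=-27240/51493; mL+mR=-30/221 → advance -1; mR−mL=-47490/51493 → turn -1·90°
n=3: pose=(-8,-4,N); sL=120/457, sR=24/61; mL=14628/27877, mR=-18288/27877; mL+mR=-60/457 → advance -1; mR−mL=-32916/27877 → turn -1·90°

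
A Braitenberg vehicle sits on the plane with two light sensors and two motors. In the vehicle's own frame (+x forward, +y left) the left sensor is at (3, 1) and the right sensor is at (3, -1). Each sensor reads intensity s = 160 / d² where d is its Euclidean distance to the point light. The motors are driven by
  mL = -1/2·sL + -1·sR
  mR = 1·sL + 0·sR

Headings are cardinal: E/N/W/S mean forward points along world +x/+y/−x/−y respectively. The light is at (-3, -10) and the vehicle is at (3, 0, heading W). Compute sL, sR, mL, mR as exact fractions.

16/9 16/13 -248/117 16/9

left sensor world pos  = (0, -1); dL² = 90
right sensor world pos = (0, 1); dR² = 130
sL = 160/90 = 16/9
sR = 160/130 = 16/13
mL = -1/2·sL + -1·sR = -248/117
mR = 1·sL + 0·sR = 16/9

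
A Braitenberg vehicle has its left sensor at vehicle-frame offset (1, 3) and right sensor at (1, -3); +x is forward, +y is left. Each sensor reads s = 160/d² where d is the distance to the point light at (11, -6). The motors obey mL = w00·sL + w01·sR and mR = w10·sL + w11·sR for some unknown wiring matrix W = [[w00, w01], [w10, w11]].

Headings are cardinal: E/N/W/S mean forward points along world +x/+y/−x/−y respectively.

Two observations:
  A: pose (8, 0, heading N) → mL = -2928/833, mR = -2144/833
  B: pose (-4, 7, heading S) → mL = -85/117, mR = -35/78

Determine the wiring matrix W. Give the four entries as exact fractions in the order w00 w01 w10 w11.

obs A: pose=(8,0,N) → sL=32/17, sR=160/49, mL=-2928/833, mR=-2144/833
obs B: pose=(-4,7,S) → sL=5/9, sR=40/117, mL=-85/117, mR=-35/78
sensor matrix S = [[32/17, 160/49], [5/9, 40/117]]; det S = -114080/97461
solve [mL_A; mL_B] = S·[w00; w01] and [mR_A; mR_B] = S·[w10; w11]:
  w00 = -1, w01 = -1/2, w10 = -1/2, w11 = -1/2

-1 -1/2 -1/2 -1/2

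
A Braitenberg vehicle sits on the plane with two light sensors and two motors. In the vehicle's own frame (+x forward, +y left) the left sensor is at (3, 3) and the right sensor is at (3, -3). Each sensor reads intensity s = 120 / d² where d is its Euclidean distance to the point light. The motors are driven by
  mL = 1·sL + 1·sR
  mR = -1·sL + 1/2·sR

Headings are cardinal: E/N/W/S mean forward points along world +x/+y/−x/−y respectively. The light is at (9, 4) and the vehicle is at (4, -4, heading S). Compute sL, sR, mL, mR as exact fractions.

24/25 24/37 1488/925 -588/925

left sensor world pos  = (7, -7); dL² = 125
right sensor world pos = (1, -7); dR² = 185
sL = 120/125 = 24/25
sR = 120/185 = 24/37
mL = 1·sL + 1·sR = 1488/925
mR = -1·sL + 1/2·sR = -588/925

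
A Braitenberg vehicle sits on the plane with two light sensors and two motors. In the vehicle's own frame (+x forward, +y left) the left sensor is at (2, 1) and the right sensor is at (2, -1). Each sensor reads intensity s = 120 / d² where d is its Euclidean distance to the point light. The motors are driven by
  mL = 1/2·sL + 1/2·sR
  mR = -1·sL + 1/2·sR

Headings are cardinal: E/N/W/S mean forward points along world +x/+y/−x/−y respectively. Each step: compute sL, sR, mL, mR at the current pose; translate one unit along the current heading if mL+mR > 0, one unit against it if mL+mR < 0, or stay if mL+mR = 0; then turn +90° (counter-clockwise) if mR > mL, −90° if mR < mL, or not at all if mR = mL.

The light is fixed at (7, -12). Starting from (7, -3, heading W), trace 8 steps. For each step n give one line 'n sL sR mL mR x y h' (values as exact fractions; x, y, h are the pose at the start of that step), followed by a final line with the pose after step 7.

0 30/17 15/13 645/442 -525/442 7 -3 W
1 24/25 120/121 2952/3025 -1404/3025 6 -3 N
2 60/61 60/41 3060/2501 -630/2501 6 -2 E
3 24/13 24/13 24/13 -12/13 7 -2 S
4 30/17 15/13 645/442 -525/442 7 -3 W
5 24/25 120/121 2952/3025 -1404/3025 6 -3 N
6 60/61 60/41 3060/2501 -630/2501 6 -2 E
7 24/13 24/13 24/13 -12/13 7 -2 S
final 7 -3 W

n=0: pose=(7,-3,W); sL=30/17, sR=15/13; mL=645/442, mR=-525/442; mL+mR=60/221 → advance +1; mR−mL=-45/17 → turn -1·90°
n=1: pose=(6,-3,N); sL=24/25, sR=120/121; mL=2952/3025, mR=-1404/3025; mL+mR=1548/3025 → advance +1; mR−mL=-36/25 → turn -1·90°
n=2: pose=(6,-2,E); sL=60/61, sR=60/41; mL=3060/2501, mR=-630/2501; mL+mR=2430/2501 → advance +1; mR−mL=-90/61 → turn -1·90°
n=3: pose=(7,-2,S); sL=24/13, sR=24/13; mL=24/13, mR=-12/13; mL+mR=12/13 → advance +1; mR−mL=-36/13 → turn -1·90°
n=4: pose=(7,-3,W); sL=30/17, sR=15/13; mL=645/442, mR=-525/442; mL+mR=60/221 → advance +1; mR−mL=-45/17 → turn -1·90°
n=5: pose=(6,-3,N); sL=24/25, sR=120/121; mL=2952/3025, mR=-1404/3025; mL+mR=1548/3025 → advance +1; mR−mL=-36/25 → turn -1·90°
n=6: pose=(6,-2,E); sL=60/61, sR=60/41; mL=3060/2501, mR=-630/2501; mL+mR=2430/2501 → advance +1; mR−mL=-90/61 → turn -1·90°
n=7: pose=(7,-2,S); sL=24/13, sR=24/13; mL=24/13, mR=-12/13; mL+mR=12/13 → advance +1; mR−mL=-36/13 → turn -1·90°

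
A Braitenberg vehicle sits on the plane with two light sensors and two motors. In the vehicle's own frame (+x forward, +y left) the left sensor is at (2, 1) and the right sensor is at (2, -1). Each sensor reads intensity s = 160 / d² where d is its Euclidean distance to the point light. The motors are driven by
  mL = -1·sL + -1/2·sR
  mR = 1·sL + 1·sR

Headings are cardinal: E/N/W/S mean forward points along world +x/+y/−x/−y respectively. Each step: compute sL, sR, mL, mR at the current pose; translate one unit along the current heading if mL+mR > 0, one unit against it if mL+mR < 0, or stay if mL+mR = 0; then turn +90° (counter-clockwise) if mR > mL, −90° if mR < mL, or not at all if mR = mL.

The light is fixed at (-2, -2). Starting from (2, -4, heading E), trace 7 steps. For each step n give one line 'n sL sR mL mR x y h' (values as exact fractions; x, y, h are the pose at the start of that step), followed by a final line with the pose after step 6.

n=0: pose=(2,-4,E); sL=160/37, sR=32/9; mL=-2032/333, mR=2624/333; mL+mR=16/9 → advance +1; mR−mL=1552/111 → turn +1·90°
n=1: pose=(3,-4,N); sL=10, sR=40/9; mL=-110/9, mR=130/9; mL+mR=20/9 → advance +1; mR−mL=80/3 → turn +1·90°
n=2: pose=(3,-3,W); sL=160/13, sR=160/9; mL=-2480/117, mR=3520/117; mL+mR=80/9 → advance +1; mR−mL=2000/39 → turn +1·90°
n=3: pose=(2,-3,S); sL=80/17, sR=80/9; mL=-1400/153, mR=2080/153; mL+mR=40/9 → advance +1; mR−mL=1160/51 → turn +1·90°
n=4: pose=(2,-4,E); sL=160/37, sR=32/9; mL=-2032/333, mR=2624/333; mL+mR=16/9 → advance +1; mR−mL=1552/111 → turn +1·90°
n=5: pose=(3,-4,N); sL=10, sR=40/9; mL=-110/9, mR=130/9; mL+mR=20/9 → advance +1; mR−mL=80/3 → turn +1·90°
n=6: pose=(3,-3,W); sL=160/13, sR=160/9; mL=-2480/117, mR=3520/117; mL+mR=80/9 → advance +1; mR−mL=2000/39 → turn +1·90°

0 160/37 32/9 -2032/333 2624/333 2 -4 E
1 10 40/9 -110/9 130/9 3 -4 N
2 160/13 160/9 -2480/117 3520/117 3 -3 W
3 80/17 80/9 -1400/153 2080/153 2 -3 S
4 160/37 32/9 -2032/333 2624/333 2 -4 E
5 10 40/9 -110/9 130/9 3 -4 N
6 160/13 160/9 -2480/117 3520/117 3 -3 W
final 2 -3 S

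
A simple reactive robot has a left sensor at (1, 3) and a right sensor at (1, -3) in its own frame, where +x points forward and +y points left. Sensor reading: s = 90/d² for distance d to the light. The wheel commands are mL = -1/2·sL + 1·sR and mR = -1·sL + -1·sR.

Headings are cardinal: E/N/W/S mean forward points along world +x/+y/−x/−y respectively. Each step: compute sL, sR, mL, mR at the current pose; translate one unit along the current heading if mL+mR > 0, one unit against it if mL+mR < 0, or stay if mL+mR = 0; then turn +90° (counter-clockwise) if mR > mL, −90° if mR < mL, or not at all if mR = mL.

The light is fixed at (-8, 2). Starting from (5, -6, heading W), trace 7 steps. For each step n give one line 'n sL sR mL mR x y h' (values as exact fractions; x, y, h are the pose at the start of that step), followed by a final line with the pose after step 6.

n=0: pose=(5,-6,W); sL=18/53, sR=90/169; mL=3249/8957, mR=-7812/8957; mL+mR=-27/53 → advance -1; mR−mL=-11061/8957 → turn -1·90°
n=1: pose=(6,-6,N); sL=9/17, sR=45/169; mL=9/5746, mR=-2286/2873; mL+mR=-27/34 → advance -1; mR−mL=-4581/5746 → turn -1·90°
n=2: pose=(6,-7,E); sL=10/29, sR=10/41; mL=85/1189, mR=-700/1189; mL+mR=-15/29 → advance -1; mR−mL=-785/1189 → turn -1·90°
n=3: pose=(5,-7,S); sL=45/178, sR=9/20; mL=144/445, mR=-1251/1780; mL+mR=-135/356 → advance -1; mR−mL=-1827/1780 → turn -1·90°
n=4: pose=(5,-6,W); sL=18/53, sR=90/169; mL=3249/8957, mR=-7812/8957; mL+mR=-27/53 → advance -1; mR−mL=-11061/8957 → turn -1·90°
n=5: pose=(6,-6,N); sL=9/17, sR=45/169; mL=9/5746, mR=-2286/2873; mL+mR=-27/34 → advance -1; mR−mL=-4581/5746 → turn -1·90°
n=6: pose=(6,-7,E); sL=10/29, sR=10/41; mL=85/1189, mR=-700/1189; mL+mR=-15/29 → advance -1; mR−mL=-785/1189 → turn -1·90°

0 18/53 90/169 3249/8957 -7812/8957 5 -6 W
1 9/17 45/169 9/5746 -2286/2873 6 -6 N
2 10/29 10/41 85/1189 -700/1189 6 -7 E
3 45/178 9/20 144/445 -1251/1780 5 -7 S
4 18/53 90/169 3249/8957 -7812/8957 5 -6 W
5 9/17 45/169 9/5746 -2286/2873 6 -6 N
6 10/29 10/41 85/1189 -700/1189 6 -7 E
final 5 -7 S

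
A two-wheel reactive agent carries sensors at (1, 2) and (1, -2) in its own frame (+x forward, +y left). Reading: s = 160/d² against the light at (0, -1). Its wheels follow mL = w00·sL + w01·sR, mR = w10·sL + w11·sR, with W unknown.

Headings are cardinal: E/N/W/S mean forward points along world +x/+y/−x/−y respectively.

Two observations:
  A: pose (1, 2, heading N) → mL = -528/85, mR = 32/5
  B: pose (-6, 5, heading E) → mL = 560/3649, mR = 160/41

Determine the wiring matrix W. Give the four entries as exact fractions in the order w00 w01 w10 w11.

-1 1/2 0 1

obs A: pose=(1,2,N) → sL=160/17, sR=32/5, mL=-528/85, mR=32/5
obs B: pose=(-6,5,E) → sL=160/89, sR=160/41, mL=560/3649, mR=160/41
sensor matrix S = [[160/17, 32/5], [160/89, 160/41]]; det S = 1564672/62033
solve [mL_A; mL_B] = S·[w00; w01] and [mR_A; mR_B] = S·[w10; w11]:
  w00 = -1, w01 = 1/2, w10 = 0, w11 = 1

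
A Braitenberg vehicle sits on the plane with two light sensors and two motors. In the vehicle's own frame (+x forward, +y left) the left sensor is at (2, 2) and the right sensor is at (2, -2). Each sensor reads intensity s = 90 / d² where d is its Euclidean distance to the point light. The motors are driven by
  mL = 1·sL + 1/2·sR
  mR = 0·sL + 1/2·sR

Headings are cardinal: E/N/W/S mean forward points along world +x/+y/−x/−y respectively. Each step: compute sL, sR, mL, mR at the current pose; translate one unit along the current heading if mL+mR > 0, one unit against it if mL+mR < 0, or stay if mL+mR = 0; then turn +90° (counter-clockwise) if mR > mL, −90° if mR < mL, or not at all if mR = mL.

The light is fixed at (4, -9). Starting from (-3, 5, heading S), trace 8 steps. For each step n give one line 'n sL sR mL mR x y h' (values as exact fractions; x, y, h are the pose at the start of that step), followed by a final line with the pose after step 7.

n=0: pose=(-3,5,S); sL=90/169, sR=2/5; mL=619/845, mR=1/5; mL+mR=788/845 → advance +1; mR−mL=-90/169 → turn -1·90°
n=1: pose=(-3,4,W); sL=45/101, sR=5/17; mL=2035/3434, mR=5/34; mL+mR=1270/1717 → advance +1; mR−mL=-45/101 → turn -1·90°
n=2: pose=(-4,4,N); sL=18/65, sR=10/29; mL=847/1885, mR=5/29; mL+mR=1172/1885 → advance +1; mR−mL=-18/65 → turn -1·90°
n=3: pose=(-4,5,E); sL=45/146, sR=1/2; mL=163/292, mR=1/4; mL+mR=59/73 → advance +1; mR−mL=-45/146 → turn -1·90°
n=4: pose=(-3,5,S); sL=90/169, sR=2/5; mL=619/845, mR=1/5; mL+mR=788/845 → advance +1; mR−mL=-90/169 → turn -1·90°
n=5: pose=(-3,4,W); sL=45/101, sR=5/17; mL=2035/3434, mR=5/34; mL+mR=1270/1717 → advance +1; mR−mL=-45/101 → turn -1·90°
n=6: pose=(-4,4,N); sL=18/65, sR=10/29; mL=847/1885, mR=5/29; mL+mR=1172/1885 → advance +1; mR−mL=-18/65 → turn -1·90°
n=7: pose=(-4,5,E); sL=45/146, sR=1/2; mL=163/292, mR=1/4; mL+mR=59/73 → advance +1; mR−mL=-45/146 → turn -1·90°

0 90/169 2/5 619/845 1/5 -3 5 S
1 45/101 5/17 2035/3434 5/34 -3 4 W
2 18/65 10/29 847/1885 5/29 -4 4 N
3 45/146 1/2 163/292 1/4 -4 5 E
4 90/169 2/5 619/845 1/5 -3 5 S
5 45/101 5/17 2035/3434 5/34 -3 4 W
6 18/65 10/29 847/1885 5/29 -4 4 N
7 45/146 1/2 163/292 1/4 -4 5 E
final -3 5 S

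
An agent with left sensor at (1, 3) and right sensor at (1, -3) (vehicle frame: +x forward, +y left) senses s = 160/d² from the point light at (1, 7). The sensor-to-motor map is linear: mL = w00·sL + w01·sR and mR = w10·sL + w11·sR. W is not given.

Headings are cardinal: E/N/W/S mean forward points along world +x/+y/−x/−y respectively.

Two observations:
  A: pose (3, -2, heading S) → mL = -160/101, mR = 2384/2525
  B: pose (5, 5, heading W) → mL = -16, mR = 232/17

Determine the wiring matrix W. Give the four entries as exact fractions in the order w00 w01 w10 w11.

0 -1 -1/2 1

obs A: pose=(3,-2,S) → sL=32/25, sR=160/101, mL=-160/101, mR=2384/2525
obs B: pose=(5,5,W) → sL=80/17, sR=16, mL=-16, mR=232/17
sensor matrix S = [[32/25, 160/101], [80/17, 16]]; det S = 559104/42925
solve [mL_A; mL_B] = S·[w00; w01] and [mR_A; mR_B] = S·[w10; w11]:
  w00 = 0, w01 = -1, w10 = -1/2, w11 = 1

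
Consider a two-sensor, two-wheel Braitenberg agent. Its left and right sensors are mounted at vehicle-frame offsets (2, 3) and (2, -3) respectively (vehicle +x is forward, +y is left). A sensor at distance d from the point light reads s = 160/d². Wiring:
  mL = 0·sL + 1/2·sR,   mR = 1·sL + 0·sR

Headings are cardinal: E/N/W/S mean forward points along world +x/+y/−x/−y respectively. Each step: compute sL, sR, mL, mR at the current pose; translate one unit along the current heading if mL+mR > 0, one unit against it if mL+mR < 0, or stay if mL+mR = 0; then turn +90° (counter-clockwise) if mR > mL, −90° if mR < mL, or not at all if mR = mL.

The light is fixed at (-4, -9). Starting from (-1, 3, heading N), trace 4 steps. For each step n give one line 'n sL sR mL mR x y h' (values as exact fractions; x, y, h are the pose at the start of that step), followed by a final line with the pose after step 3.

0 40/49 20/29 10/29 40/49 -1 3 N
1 160/101 160/257 80/257 160/101 -1 4 W
2 80/73 80/61 40/61 80/73 -2 4 S
3 160/241 160/97 80/97 160/241 -2 3 E
final -1 3 S

n=0: pose=(-1,3,N); sL=40/49, sR=20/29; mL=10/29, mR=40/49; mL+mR=1650/1421 → advance +1; mR−mL=670/1421 → turn +1·90°
n=1: pose=(-1,4,W); sL=160/101, sR=160/257; mL=80/257, mR=160/101; mL+mR=49200/25957 → advance +1; mR−mL=33040/25957 → turn +1·90°
n=2: pose=(-2,4,S); sL=80/73, sR=80/61; mL=40/61, mR=80/73; mL+mR=7800/4453 → advance +1; mR−mL=1960/4453 → turn +1·90°
n=3: pose=(-2,3,E); sL=160/241, sR=160/97; mL=80/97, mR=160/241; mL+mR=34800/23377 → advance +1; mR−mL=-3760/23377 → turn -1·90°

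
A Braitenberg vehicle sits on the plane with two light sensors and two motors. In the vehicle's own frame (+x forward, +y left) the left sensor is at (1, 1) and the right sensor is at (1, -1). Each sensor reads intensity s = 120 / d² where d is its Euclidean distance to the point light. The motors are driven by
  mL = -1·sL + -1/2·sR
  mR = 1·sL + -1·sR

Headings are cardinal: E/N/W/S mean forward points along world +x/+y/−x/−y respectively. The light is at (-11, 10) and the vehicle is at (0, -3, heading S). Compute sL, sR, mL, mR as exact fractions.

left sensor world pos  = (1, -4); dL² = 340
right sensor world pos = (-1, -4); dR² = 296
sL = 120/340 = 6/17
sR = 120/296 = 15/37
mL = -1·sL + -1/2·sR = -699/1258
mR = 1·sL + -1·sR = -33/629

6/17 15/37 -699/1258 -33/629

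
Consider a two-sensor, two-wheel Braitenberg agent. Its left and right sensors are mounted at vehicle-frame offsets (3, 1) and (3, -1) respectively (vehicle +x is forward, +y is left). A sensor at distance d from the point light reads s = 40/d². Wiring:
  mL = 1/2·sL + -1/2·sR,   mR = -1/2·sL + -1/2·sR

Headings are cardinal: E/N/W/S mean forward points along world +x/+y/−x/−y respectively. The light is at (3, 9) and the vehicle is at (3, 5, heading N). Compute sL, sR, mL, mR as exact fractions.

20 20 0 -20

left sensor world pos  = (2, 8); dL² = 2
right sensor world pos = (4, 8); dR² = 2
sL = 40/2 = 20
sR = 40/2 = 20
mL = 1/2·sL + -1/2·sR = 0
mR = -1/2·sL + -1/2·sR = -20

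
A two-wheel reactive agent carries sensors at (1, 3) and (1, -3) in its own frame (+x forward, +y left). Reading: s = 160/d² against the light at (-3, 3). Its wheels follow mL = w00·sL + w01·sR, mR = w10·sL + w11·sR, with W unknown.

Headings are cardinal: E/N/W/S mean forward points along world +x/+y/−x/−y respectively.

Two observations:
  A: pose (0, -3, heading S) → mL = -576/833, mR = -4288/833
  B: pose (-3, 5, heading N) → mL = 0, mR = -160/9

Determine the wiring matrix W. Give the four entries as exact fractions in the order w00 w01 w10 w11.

obs A: pose=(0,-3,S) → sL=32/17, sR=160/49, mL=-576/833, mR=-4288/833
obs B: pose=(-3,5,N) → sL=80/9, sR=80/9, mL=0, mR=-160/9
sensor matrix S = [[32/17, 160/49], [80/9, 80/9]]; det S = -10240/833
solve [mL_A; mL_B] = S·[w00; w01] and [mR_A; mR_B] = S·[w10; w11]:
  w00 = 1/2, w01 = -1/2, w10 = -1, w11 = -1

1/2 -1/2 -1 -1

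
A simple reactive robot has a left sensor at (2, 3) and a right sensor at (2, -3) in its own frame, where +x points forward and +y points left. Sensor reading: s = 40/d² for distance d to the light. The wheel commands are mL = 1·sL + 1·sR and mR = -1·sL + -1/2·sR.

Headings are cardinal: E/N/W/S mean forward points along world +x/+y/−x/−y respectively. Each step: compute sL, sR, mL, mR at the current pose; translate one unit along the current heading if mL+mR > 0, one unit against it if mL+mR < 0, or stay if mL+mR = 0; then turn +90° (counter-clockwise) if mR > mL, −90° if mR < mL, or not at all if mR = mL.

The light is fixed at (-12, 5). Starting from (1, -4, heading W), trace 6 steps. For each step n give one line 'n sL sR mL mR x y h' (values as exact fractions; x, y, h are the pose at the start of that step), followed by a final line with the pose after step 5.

n=0: pose=(1,-4,W); sL=8/53, sR=40/157; mL=3376/8321, mR=-2316/8321; mL+mR=20/157 → advance +1; mR−mL=-5692/8321 → turn -1·90°
n=1: pose=(0,-4,N); sL=4/13, sR=20/137; mL=808/1781, mR=-678/1781; mL+mR=10/137 → advance +1; mR−mL=-1486/1781 → turn -1·90°
n=2: pose=(0,-3,E); sL=40/221, sR=40/317; mL=21520/70057, mR=-17100/70057; mL+mR=20/317 → advance +1; mR−mL=-38620/70057 → turn -1·90°
n=3: pose=(1,-3,S); sL=10/89, sR=1/5; mL=139/445, mR=-189/890; mL+mR=1/10 → advance +1; mR−mL=-467/890 → turn -1·90°
n=4: pose=(1,-4,W); sL=8/53, sR=40/157; mL=3376/8321, mR=-2316/8321; mL+mR=20/157 → advance +1; mR−mL=-5692/8321 → turn -1·90°
n=5: pose=(0,-4,N); sL=4/13, sR=20/137; mL=808/1781, mR=-678/1781; mL+mR=10/137 → advance +1; mR−mL=-1486/1781 → turn -1·90°

0 8/53 40/157 3376/8321 -2316/8321 1 -4 W
1 4/13 20/137 808/1781 -678/1781 0 -4 N
2 40/221 40/317 21520/70057 -17100/70057 0 -3 E
3 10/89 1/5 139/445 -189/890 1 -3 S
4 8/53 40/157 3376/8321 -2316/8321 1 -4 W
5 4/13 20/137 808/1781 -678/1781 0 -4 N
final 0 -3 E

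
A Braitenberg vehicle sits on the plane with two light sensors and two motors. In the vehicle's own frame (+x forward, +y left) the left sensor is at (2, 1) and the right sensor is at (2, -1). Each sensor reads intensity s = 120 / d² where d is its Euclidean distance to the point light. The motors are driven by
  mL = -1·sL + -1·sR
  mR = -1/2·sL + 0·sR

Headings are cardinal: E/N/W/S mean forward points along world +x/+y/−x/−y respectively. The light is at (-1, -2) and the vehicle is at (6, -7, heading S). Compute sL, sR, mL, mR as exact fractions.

left sensor world pos  = (7, -9); dL² = 113
right sensor world pos = (5, -9); dR² = 85
sL = 120/113 = 120/113
sR = 120/85 = 24/17
mL = -1·sL + -1·sR = -4752/1921
mR = -1/2·sL + 0·sR = -60/113

120/113 24/17 -4752/1921 -60/113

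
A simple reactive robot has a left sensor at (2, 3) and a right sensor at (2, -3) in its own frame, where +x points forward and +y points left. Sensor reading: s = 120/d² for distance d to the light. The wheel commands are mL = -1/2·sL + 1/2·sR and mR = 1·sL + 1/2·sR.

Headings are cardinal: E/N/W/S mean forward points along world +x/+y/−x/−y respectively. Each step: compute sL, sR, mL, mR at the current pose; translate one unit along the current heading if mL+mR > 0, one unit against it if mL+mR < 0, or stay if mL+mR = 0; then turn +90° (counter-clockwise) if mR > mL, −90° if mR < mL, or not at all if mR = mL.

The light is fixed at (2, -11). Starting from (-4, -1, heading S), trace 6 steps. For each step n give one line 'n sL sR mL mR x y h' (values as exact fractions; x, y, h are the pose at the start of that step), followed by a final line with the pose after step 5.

0 120/73 24/29 -864/2117 4356/2117 -4 -1 S
1 3/4 30/13 81/104 99/52 -4 -2 E
2 24/37 24/25 144/925 1044/925 -3 -2 N
3 60/49 60/109 -1800/5341 8010/5341 -3 -1 W
4 120/73 24/29 -864/2117 4356/2117 -4 -1 S
5 3/4 30/13 81/104 99/52 -4 -2 E
final -3 -2 N

n=0: pose=(-4,-1,S); sL=120/73, sR=24/29; mL=-864/2117, mR=4356/2117; mL+mR=3492/2117 → advance +1; mR−mL=180/73 → turn +1·90°
n=1: pose=(-4,-2,E); sL=3/4, sR=30/13; mL=81/104, mR=99/52; mL+mR=279/104 → advance +1; mR−mL=9/8 → turn +1·90°
n=2: pose=(-3,-2,N); sL=24/37, sR=24/25; mL=144/925, mR=1044/925; mL+mR=1188/925 → advance +1; mR−mL=36/37 → turn +1·90°
n=3: pose=(-3,-1,W); sL=60/49, sR=60/109; mL=-1800/5341, mR=8010/5341; mL+mR=6210/5341 → advance +1; mR−mL=90/49 → turn +1·90°
n=4: pose=(-4,-1,S); sL=120/73, sR=24/29; mL=-864/2117, mR=4356/2117; mL+mR=3492/2117 → advance +1; mR−mL=180/73 → turn +1·90°
n=5: pose=(-4,-2,E); sL=3/4, sR=30/13; mL=81/104, mR=99/52; mL+mR=279/104 → advance +1; mR−mL=9/8 → turn +1·90°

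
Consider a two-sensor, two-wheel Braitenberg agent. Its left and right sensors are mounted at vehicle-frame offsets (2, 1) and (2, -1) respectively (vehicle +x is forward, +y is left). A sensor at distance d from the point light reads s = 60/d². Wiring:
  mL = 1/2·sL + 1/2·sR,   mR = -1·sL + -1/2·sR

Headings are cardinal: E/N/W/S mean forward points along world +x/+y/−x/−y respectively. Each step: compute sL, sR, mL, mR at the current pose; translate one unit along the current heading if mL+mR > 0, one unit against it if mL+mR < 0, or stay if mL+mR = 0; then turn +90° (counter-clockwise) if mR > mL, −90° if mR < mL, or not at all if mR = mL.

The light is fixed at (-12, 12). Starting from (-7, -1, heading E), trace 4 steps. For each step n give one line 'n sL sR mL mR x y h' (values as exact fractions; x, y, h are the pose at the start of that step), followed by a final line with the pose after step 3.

0 60/193 12/49 2628/9457 -4098/9457 -7 -1 E
1 6/25 10/39 242/975 -359/975 -8 -1 S
2 60/173 12/25 1788/4325 -2538/4325 -8 0 W
3 15/29 15/34 945/1972 -1455/1972 -7 0 N
final -7 -1 E

n=0: pose=(-7,-1,E); sL=60/193, sR=12/49; mL=2628/9457, mR=-4098/9457; mL+mR=-30/193 → advance -1; mR−mL=-6726/9457 → turn -1·90°
n=1: pose=(-8,-1,S); sL=6/25, sR=10/39; mL=242/975, mR=-359/975; mL+mR=-3/25 → advance -1; mR−mL=-601/975 → turn -1·90°
n=2: pose=(-8,0,W); sL=60/173, sR=12/25; mL=1788/4325, mR=-2538/4325; mL+mR=-30/173 → advance -1; mR−mL=-4326/4325 → turn -1·90°
n=3: pose=(-7,0,N); sL=15/29, sR=15/34; mL=945/1972, mR=-1455/1972; mL+mR=-15/58 → advance -1; mR−mL=-600/493 → turn -1·90°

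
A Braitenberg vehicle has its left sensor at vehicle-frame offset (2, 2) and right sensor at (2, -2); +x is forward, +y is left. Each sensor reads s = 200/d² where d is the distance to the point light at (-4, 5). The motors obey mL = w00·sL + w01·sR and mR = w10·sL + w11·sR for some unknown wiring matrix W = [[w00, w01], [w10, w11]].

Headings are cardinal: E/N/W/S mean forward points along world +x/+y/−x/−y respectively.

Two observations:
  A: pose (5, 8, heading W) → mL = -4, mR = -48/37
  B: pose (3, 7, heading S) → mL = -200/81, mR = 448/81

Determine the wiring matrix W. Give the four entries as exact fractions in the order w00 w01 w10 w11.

-1 0 -1 1

obs A: pose=(5,8,W) → sL=4, sR=100/37, mL=-4, mR=-48/37
obs B: pose=(3,7,S) → sL=200/81, sR=8, mL=-200/81, mR=448/81
sensor matrix S = [[4, 100/37], [200/81, 8]]; det S = 75904/2997
solve [mL_A; mL_B] = S·[w00; w01] and [mR_A; mR_B] = S·[w10; w11]:
  w00 = -1, w01 = 0, w10 = -1, w11 = 1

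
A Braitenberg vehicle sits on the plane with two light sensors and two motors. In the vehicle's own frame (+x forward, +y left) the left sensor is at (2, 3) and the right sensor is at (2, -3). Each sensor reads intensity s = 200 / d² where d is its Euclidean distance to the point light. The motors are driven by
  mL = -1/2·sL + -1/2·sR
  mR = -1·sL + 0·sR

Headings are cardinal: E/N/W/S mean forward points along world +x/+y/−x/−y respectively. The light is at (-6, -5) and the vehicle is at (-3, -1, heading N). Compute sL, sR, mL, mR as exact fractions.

50/9 25/9 -25/6 -50/9

left sensor world pos  = (-6, 1); dL² = 36
right sensor world pos = (0, 1); dR² = 72
sL = 200/36 = 50/9
sR = 200/72 = 25/9
mL = -1/2·sL + -1/2·sR = -25/6
mR = -1·sL + 0·sR = -50/9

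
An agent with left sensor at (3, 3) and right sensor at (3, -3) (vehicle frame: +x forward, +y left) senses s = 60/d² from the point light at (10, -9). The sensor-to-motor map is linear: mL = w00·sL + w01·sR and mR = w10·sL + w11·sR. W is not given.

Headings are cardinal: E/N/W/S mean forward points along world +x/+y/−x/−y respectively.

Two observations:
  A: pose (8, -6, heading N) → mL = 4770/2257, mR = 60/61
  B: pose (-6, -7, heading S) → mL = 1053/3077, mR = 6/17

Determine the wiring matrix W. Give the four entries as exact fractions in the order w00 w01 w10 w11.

obs A: pose=(8,-6,N) → sL=60/61, sR=60/37, mL=4770/2257, mR=60/61
obs B: pose=(-6,-7,S) → sL=6/17, sR=30/181, mL=1053/3077, mR=6/17
sensor matrix S = [[60/61, 60/37], [6/17, 30/181]]; det S = -2842560/6944789
solve [mL_A; mL_B] = S·[w00; w01] and [mR_A; mR_B] = S·[w10; w11]:
  w00 = 1/2, w01 = 1, w10 = 1, w11 = 0

1/2 1 1 0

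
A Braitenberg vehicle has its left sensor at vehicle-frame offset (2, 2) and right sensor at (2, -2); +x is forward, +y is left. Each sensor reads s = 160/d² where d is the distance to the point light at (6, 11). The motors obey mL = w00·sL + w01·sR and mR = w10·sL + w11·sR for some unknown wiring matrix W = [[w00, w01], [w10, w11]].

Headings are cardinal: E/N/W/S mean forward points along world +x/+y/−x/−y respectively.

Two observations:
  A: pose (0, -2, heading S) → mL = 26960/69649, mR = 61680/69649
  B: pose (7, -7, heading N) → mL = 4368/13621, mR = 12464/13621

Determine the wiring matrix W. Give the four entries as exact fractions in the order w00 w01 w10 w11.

1 -1/2 1/2 1

obs A: pose=(0,-2,S) → sL=160/241, sR=160/289, mL=26960/69649, mR=61680/69649
obs B: pose=(7,-7,N) → sL=160/257, sR=32/53, mL=4368/13621, mR=12464/13621
sensor matrix S = [[160/241, 160/289], [160/257, 32/53]]; det S = 53288960/948689029
solve [mL_A; mL_B] = S·[w00; w01] and [mR_A; mR_B] = S·[w10; w11]:
  w00 = 1, w01 = -1/2, w10 = 1/2, w11 = 1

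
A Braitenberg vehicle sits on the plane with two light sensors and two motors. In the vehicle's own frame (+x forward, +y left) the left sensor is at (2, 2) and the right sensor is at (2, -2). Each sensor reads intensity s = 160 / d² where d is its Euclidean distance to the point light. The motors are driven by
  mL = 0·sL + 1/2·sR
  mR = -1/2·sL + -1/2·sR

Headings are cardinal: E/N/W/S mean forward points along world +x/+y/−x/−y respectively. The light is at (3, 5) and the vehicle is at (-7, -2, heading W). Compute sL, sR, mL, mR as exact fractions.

left sensor world pos  = (-9, -4); dL² = 225
right sensor world pos = (-9, 0); dR² = 169
sL = 160/225 = 32/45
sR = 160/169 = 160/169
mL = 0·sL + 1/2·sR = 80/169
mR = -1/2·sL + -1/2·sR = -6304/7605

32/45 160/169 80/169 -6304/7605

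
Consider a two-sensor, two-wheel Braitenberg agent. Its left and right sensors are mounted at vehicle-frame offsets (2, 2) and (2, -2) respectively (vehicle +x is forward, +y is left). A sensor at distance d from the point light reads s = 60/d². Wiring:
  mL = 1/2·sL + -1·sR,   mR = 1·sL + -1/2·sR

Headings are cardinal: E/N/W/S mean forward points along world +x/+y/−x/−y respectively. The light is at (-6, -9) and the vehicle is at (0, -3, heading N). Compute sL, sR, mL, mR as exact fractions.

left sensor world pos  = (-2, -1); dL² = 80
right sensor world pos = (2, -1); dR² = 128
sL = 60/80 = 3/4
sR = 60/128 = 15/32
mL = 1/2·sL + -1·sR = -3/32
mR = 1·sL + -1/2·sR = 33/64

3/4 15/32 -3/32 33/64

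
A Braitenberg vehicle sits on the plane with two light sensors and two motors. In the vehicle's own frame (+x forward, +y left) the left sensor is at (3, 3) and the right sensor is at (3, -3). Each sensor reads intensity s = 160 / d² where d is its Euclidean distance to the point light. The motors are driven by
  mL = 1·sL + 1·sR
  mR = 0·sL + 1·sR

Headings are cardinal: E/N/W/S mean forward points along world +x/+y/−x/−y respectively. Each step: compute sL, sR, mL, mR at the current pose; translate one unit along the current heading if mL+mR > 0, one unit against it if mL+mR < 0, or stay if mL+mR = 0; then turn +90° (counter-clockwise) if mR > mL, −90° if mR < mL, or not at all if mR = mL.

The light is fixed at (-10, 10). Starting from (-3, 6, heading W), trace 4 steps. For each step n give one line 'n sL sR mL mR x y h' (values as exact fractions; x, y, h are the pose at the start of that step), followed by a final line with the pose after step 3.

n=0: pose=(-3,6,W); sL=32/13, sR=160/17; mL=2624/221, mR=160/17; mL+mR=4704/221 → advance +1; mR−mL=-32/13 → turn -1·90°
n=1: pose=(-4,6,N); sL=16, sR=80/41; mL=736/41, mR=80/41; mL+mR=816/41 → advance +1; mR−mL=-16 → turn -1·90°
n=2: pose=(-4,7,E); sL=160/81, sR=160/117; mL=3520/1053, mR=160/117; mL+mR=4960/1053 → advance +1; mR−mL=-160/81 → turn -1·90°
n=3: pose=(-3,7,S); sL=20/17, sR=40/13; mL=940/221, mR=40/13; mL+mR=1620/221 → advance +1; mR−mL=-20/17 → turn -1·90°

0 32/13 160/17 2624/221 160/17 -3 6 W
1 16 80/41 736/41 80/41 -4 6 N
2 160/81 160/117 3520/1053 160/117 -4 7 E
3 20/17 40/13 940/221 40/13 -3 7 S
final -3 6 W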